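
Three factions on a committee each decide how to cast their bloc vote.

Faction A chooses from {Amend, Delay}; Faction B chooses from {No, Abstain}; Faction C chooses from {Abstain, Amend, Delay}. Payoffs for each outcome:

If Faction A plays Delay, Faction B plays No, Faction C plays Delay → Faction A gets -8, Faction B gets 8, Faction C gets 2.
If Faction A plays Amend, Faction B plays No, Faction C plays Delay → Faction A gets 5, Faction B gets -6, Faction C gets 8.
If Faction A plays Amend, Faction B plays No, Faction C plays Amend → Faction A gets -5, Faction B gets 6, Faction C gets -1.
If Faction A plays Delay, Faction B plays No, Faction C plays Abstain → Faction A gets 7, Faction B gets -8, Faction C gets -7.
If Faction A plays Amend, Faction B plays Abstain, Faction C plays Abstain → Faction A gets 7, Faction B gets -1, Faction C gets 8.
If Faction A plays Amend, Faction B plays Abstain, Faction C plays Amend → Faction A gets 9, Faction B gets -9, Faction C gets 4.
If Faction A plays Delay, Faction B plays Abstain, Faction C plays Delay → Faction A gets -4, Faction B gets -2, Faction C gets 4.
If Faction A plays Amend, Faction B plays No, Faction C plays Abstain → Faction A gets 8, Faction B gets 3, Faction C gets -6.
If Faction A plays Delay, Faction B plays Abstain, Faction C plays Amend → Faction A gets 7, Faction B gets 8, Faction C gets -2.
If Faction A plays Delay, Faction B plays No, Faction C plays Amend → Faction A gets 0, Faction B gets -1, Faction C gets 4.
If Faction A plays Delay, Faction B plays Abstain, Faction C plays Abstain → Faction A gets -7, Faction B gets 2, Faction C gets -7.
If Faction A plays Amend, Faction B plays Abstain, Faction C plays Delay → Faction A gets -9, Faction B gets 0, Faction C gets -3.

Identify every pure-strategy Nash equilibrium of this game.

Faction A against (No, Abstain): payoffs 8, 7 → best response Amend.
Faction A against (No, Amend): payoffs -5, 0 → best response Delay.
Faction A against (No, Delay): payoffs 5, -8 → best response Amend.
Faction A against (Abstain, Abstain): payoffs 7, -7 → best response Amend.
Faction A against (Abstain, Amend): payoffs 9, 7 → best response Amend.
Faction A against (Abstain, Delay): payoffs -9, -4 → best response Delay.
Faction B against (Amend, Abstain): payoffs 3, -1 → best response No.
Faction B against (Amend, Amend): payoffs 6, -9 → best response No.
Faction B against (Amend, Delay): payoffs -6, 0 → best response Abstain.
Faction B against (Delay, Abstain): payoffs -8, 2 → best response Abstain.
Faction B against (Delay, Amend): payoffs -1, 8 → best response Abstain.
Faction B against (Delay, Delay): payoffs 8, -2 → best response No.
Faction C against (Amend, No): payoffs -6, -1, 8 → best response Delay.
Faction C against (Amend, Abstain): payoffs 8, 4, -3 → best response Abstain.
Faction C against (Delay, No): payoffs -7, 4, 2 → best response Amend.
Faction C against (Delay, Abstain): payoffs -7, -2, 4 → best response Delay.
No profile is a mutual best response for all players.

No pure-strategy Nash equilibrium.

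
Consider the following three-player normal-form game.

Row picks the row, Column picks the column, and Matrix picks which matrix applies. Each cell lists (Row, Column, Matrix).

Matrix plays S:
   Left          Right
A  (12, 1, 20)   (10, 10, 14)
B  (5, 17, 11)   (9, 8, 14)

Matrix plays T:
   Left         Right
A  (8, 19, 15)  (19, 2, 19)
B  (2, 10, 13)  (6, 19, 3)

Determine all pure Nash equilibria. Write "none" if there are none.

Mark each player's best response to every combination of opponents' strategies; a profile where every player is best-responding is a pure Nash equilibrium.
Row against (Left, S): payoffs 12, 5 → best response A.
Row against (Left, T): payoffs 8, 2 → best response A.
Row against (Right, S): payoffs 10, 9 → best response A.
Row against (Right, T): payoffs 19, 6 → best response A.
Column against (A, S): payoffs 1, 10 → best response Right.
Column against (A, T): payoffs 19, 2 → best response Left.
Column against (B, S): payoffs 17, 8 → best response Left.
Column against (B, T): payoffs 10, 19 → best response Right.
Matrix against (A, Left): payoffs 20, 15 → best response S.
Matrix against (A, Right): payoffs 14, 19 → best response T.
Matrix against (B, Left): payoffs 11, 13 → best response T.
Matrix against (B, Right): payoffs 14, 3 → best response S.
No profile is a mutual best response for all players.

This game has no pure Nash equilibrium.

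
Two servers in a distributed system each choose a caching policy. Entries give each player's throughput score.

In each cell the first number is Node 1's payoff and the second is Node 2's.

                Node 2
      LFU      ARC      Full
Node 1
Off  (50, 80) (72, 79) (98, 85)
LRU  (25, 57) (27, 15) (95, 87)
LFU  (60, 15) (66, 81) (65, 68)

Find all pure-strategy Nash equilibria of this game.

Node 1 against LFU: payoffs 50, 25, 60 → best response LFU.
Node 1 against ARC: payoffs 72, 27, 66 → best response Off.
Node 1 against Full: payoffs 98, 95, 65 → best response Off.
Node 2 against Off: payoffs 80, 79, 85 → best response Full.
Node 2 against LRU: payoffs 57, 15, 87 → best response Full.
Node 2 against LFU: payoffs 15, 81, 68 → best response ARC.
Mutual best responses: (Off, Full).

Pure NE: (Off, Full)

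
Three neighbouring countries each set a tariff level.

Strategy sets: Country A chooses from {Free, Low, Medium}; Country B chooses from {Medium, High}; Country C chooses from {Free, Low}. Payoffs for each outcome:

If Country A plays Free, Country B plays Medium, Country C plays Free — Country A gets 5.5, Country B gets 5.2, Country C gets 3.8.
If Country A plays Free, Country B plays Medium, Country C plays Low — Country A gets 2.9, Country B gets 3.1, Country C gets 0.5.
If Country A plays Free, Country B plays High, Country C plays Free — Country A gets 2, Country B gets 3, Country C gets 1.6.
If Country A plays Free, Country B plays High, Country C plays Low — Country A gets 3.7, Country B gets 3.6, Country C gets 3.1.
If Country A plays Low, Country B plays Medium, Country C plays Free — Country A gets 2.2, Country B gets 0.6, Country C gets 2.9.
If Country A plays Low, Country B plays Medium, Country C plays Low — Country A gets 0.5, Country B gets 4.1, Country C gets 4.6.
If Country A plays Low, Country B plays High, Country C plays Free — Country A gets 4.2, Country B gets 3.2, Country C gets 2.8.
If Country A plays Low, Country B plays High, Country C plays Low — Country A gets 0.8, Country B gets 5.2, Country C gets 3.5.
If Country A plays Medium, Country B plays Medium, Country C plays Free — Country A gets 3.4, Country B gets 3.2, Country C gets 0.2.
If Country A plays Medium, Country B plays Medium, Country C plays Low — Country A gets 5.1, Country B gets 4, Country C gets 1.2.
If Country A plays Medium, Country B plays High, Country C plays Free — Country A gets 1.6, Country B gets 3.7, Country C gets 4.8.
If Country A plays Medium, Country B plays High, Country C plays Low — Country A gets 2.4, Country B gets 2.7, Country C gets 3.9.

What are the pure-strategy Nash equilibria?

(Free, Medium, Free): Country A gets 5.5, best alternative 3.4; Country B gets 5.2, best alternative 3; Country C gets 3.8, best alternative 0.5. No profitable deviation — NE.
(Free, Medium, Low): Country A can switch to Medium (2.9 → 5.1). Not NE.
(Free, High, Free): Country A can switch to Low (2 → 4.2). Not NE.
(Free, High, Low): Country A gets 3.7, best alternative 2.4; Country B gets 3.6, best alternative 3.1; Country C gets 3.1, best alternative 1.6. No profitable deviation — NE.
(Low, Medium, Free): Country A can switch to Free (2.2 → 5.5). Not NE.
(Low, Medium, Low): Country A can switch to Free (0.5 → 2.9). Not NE.
(Low, High, Free): Country C can switch to Low (2.8 → 3.5). Not NE.
(Low, High, Low): Country A can switch to Free (0.8 → 3.7). Not NE.
(Medium, Medium, Free): Country A can switch to Free (3.4 → 5.5). Not NE.
(Medium, Medium, Low): Country A gets 5.1, best alternative 2.9; Country B gets 4, best alternative 2.7; Country C gets 1.2, best alternative 0.2. No profitable deviation — NE.
(Medium, High, Free): Country A can switch to Free (1.6 → 2). Not NE.
(Medium, High, Low): Country A can switch to Free (2.4 → 3.7). Not NE.

(Free, Medium, Free); (Free, High, Low); (Medium, Medium, Low)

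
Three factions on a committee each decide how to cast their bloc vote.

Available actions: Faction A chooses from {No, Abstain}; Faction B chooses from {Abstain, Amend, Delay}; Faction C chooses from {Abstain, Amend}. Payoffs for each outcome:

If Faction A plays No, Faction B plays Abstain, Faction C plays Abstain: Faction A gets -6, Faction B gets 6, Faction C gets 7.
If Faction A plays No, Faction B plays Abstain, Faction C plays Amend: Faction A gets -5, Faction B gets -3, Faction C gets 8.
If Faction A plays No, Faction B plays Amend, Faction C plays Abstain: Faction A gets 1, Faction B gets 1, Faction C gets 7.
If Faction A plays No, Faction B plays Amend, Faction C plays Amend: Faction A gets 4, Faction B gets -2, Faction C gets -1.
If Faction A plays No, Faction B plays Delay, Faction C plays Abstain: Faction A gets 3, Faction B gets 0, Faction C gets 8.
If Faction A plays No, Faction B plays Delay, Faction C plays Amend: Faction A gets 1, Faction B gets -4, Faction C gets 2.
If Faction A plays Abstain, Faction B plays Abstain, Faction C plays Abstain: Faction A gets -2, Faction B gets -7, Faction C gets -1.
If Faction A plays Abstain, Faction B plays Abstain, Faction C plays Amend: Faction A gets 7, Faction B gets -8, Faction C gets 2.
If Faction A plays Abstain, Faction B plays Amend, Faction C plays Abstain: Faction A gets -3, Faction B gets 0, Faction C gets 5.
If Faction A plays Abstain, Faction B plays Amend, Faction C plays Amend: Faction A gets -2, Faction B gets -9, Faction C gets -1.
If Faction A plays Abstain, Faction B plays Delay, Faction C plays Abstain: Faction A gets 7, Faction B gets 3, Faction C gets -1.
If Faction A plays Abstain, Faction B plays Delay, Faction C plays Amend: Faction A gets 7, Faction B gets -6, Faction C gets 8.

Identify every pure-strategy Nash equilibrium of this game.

Faction A against (Abstain, Abstain): payoffs -6, -2 → best response Abstain.
Faction A against (Abstain, Amend): payoffs -5, 7 → best response Abstain.
Faction A against (Amend, Abstain): payoffs 1, -3 → best response No.
Faction A against (Amend, Amend): payoffs 4, -2 → best response No.
Faction A against (Delay, Abstain): payoffs 3, 7 → best response Abstain.
Faction A against (Delay, Amend): payoffs 1, 7 → best response Abstain.
Faction B against (No, Abstain): payoffs 6, 1, 0 → best response Abstain.
Faction B against (No, Amend): payoffs -3, -2, -4 → best response Amend.
Faction B against (Abstain, Abstain): payoffs -7, 0, 3 → best response Delay.
Faction B against (Abstain, Amend): payoffs -8, -9, -6 → best response Delay.
Faction C against (No, Abstain): payoffs 7, 8 → best response Amend.
Faction C against (No, Amend): payoffs 7, -1 → best response Abstain.
Faction C against (No, Delay): payoffs 8, 2 → best response Abstain.
Faction C against (Abstain, Abstain): payoffs -1, 2 → best response Amend.
Faction C against (Abstain, Amend): payoffs 5, -1 → best response Abstain.
Faction C against (Abstain, Delay): payoffs -1, 8 → best response Amend.
Mutual best responses: (Abstain, Delay, Amend).

(Abstain, Delay, Amend)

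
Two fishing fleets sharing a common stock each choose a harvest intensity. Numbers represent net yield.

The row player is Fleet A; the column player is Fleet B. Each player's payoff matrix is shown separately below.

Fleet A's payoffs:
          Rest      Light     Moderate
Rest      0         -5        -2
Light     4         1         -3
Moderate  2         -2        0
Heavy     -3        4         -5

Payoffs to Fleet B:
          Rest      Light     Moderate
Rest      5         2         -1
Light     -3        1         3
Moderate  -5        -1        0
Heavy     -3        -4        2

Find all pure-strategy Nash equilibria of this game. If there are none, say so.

The unique pure-strategy Nash equilibrium is (Moderate, Moderate).

For each strategy profile, look for a profitable unilateral deviation.
(Rest, Rest): Fleet A can switch to Light (0 → 4). Not NE.
(Rest, Light): Fleet A can switch to Light (-5 → 1). Not NE.
(Rest, Moderate): Fleet A can switch to Moderate (-2 → 0). Not NE.
(Light, Rest): Fleet B can switch to Light (-3 → 1). Not NE.
(Light, Light): Fleet A can switch to Heavy (1 → 4). Not NE.
(Light, Moderate): Fleet A can switch to Rest (-3 → -2). Not NE.
(Moderate, Rest): Fleet A can switch to Light (2 → 4). Not NE.
(Moderate, Light): Fleet A can switch to Light (-2 → 1). Not NE.
(Moderate, Moderate): Fleet A gets 0, best alternative -2; Fleet B gets 0, best alternative -1. No profitable deviation — NE.
(Heavy, Rest): Fleet A can switch to Rest (-3 → 0). Not NE.
(Heavy, Light): Fleet B can switch to Rest (-4 → -3). Not NE.
(The remaining 1 profile has a profitable deviation by the same check.)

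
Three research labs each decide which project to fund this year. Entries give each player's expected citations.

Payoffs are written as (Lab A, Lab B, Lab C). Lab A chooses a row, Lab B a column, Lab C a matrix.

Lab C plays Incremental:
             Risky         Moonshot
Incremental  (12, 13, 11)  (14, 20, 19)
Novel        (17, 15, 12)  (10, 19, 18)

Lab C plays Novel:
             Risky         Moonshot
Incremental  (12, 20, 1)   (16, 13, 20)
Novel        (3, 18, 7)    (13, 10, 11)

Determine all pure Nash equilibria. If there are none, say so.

For each strategy profile, look for a profitable unilateral deviation.
(Incremental, Risky, Incremental): Lab A can switch to Novel (12 → 17). Not NE.
(Incremental, Risky, Novel): Lab C can switch to Incremental (1 → 11). Not NE.
(Incremental, Moonshot, Incremental): Lab C can switch to Novel (19 → 20). Not NE.
(Incremental, Moonshot, Novel): Lab B can switch to Risky (13 → 20). Not NE.
(Novel, Risky, Incremental): Lab B can switch to Moonshot (15 → 19). Not NE.
(Novel, Risky, Novel): Lab A can switch to Incremental (3 → 12). Not NE.
(Novel, Moonshot, Incremental): Lab A can switch to Incremental (10 → 14). Not NE.
(Novel, Moonshot, Novel): Lab A can switch to Incremental (13 → 16). Not NE.

There is no pure-strategy Nash equilibrium.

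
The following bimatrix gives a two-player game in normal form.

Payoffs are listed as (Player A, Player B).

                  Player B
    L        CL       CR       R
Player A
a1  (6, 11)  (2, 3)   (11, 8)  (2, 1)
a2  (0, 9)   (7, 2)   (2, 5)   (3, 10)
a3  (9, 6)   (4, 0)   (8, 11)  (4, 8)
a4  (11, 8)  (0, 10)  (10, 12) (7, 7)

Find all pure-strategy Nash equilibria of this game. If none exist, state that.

This game has no pure Nash equilibrium.

For each player, find the best response to each opponent profile; mutual best responses are the pure NE.
Player A against L: payoffs 6, 0, 9, 11 → best response a4.
Player A against CL: payoffs 2, 7, 4, 0 → best response a2.
Player A against CR: payoffs 11, 2, 8, 10 → best response a1.
Player A against R: payoffs 2, 3, 4, 7 → best response a4.
Player B against a1: payoffs 11, 3, 8, 1 → best response L.
Player B against a2: payoffs 9, 2, 5, 10 → best response R.
Player B against a3: payoffs 6, 0, 11, 8 → best response CR.
Player B against a4: payoffs 8, 10, 12, 7 → best response CR.
No profile is a mutual best response for all players.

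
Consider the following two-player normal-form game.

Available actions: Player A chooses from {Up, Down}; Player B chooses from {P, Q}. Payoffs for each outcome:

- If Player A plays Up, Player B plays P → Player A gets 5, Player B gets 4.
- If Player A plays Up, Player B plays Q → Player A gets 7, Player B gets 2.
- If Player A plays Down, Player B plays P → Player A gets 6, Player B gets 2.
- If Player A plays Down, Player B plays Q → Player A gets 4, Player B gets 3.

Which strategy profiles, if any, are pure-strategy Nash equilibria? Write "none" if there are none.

There is no pure-strategy Nash equilibrium.

Check each profile: it is a Nash equilibrium iff no player can strictly gain by switching unilaterally.
(Up, P): Player A can switch to Down (5 → 6). Not NE.
(Up, Q): Player B can switch to P (2 → 4). Not NE.
(Down, P): Player B can switch to Q (2 → 3). Not NE.
(Down, Q): Player A can switch to Up (4 → 7). Not NE.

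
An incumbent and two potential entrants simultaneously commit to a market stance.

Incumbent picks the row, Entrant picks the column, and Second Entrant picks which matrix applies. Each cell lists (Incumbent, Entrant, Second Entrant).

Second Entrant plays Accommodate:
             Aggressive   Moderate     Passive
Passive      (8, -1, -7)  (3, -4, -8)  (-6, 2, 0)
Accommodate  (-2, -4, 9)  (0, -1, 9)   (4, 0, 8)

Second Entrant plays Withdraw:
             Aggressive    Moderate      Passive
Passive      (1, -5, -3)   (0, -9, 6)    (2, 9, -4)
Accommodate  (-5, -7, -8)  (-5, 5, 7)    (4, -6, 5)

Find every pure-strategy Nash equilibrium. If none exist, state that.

(Accommodate, Passive, Accommodate)

(Passive, Aggressive, Accommodate): Entrant can switch to Passive (-1 → 2). Not NE.
(Passive, Aggressive, Withdraw): Entrant can switch to Passive (-5 → 9). Not NE.
(Passive, Moderate, Accommodate): Entrant can switch to Aggressive (-4 → -1). Not NE.
(Passive, Moderate, Withdraw): Entrant can switch to Aggressive (-9 → -5). Not NE.
(Passive, Passive, Accommodate): Incumbent can switch to Accommodate (-6 → 4). Not NE.
(Passive, Passive, Withdraw): Incumbent can switch to Accommodate (2 → 4). Not NE.
(Accommodate, Aggressive, Accommodate): Incumbent can switch to Passive (-2 → 8). Not NE.
(Accommodate, Aggressive, Withdraw): Incumbent can switch to Passive (-5 → 1). Not NE.
(Accommodate, Moderate, Accommodate): Incumbent can switch to Passive (0 → 3). Not NE.
(Accommodate, Moderate, Withdraw): Incumbent can switch to Passive (-5 → 0). Not NE.
(Accommodate, Passive, Accommodate): Incumbent gets 4, best alternative -6; Entrant gets 0, best alternative -1; Second Entrant gets 8, best alternative 5. No profitable deviation — NE.
(Accommodate, Passive, Withdraw): Entrant can switch to Moderate (-6 → 5). Not NE.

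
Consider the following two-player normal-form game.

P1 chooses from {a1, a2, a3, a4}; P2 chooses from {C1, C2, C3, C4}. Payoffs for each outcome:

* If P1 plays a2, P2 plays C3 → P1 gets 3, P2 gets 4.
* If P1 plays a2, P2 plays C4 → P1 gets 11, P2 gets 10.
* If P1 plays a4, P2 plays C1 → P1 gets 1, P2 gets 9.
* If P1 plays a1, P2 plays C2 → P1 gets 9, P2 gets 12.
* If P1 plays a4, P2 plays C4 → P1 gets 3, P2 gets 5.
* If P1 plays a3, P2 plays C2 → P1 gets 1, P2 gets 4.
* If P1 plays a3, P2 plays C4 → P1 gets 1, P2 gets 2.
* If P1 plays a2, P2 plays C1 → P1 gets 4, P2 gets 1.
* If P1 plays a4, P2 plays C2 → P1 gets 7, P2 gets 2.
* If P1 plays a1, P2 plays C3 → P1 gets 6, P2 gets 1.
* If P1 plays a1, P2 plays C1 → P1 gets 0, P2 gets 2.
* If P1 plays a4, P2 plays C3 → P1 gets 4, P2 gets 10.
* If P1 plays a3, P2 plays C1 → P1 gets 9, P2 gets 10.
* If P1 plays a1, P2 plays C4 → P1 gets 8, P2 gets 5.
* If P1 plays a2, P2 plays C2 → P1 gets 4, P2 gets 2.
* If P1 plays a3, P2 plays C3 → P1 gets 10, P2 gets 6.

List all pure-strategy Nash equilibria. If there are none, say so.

The pure Nash equilibria are (a1, C2), (a2, C4), (a3, C1).

P1 against C1: payoffs 0, 4, 9, 1 → best response a3.
P1 against C2: payoffs 9, 4, 1, 7 → best response a1.
P1 against C3: payoffs 6, 3, 10, 4 → best response a3.
P1 against C4: payoffs 8, 11, 1, 3 → best response a2.
P2 against a1: payoffs 2, 12, 1, 5 → best response C2.
P2 against a2: payoffs 1, 2, 4, 10 → best response C4.
P2 against a3: payoffs 10, 4, 6, 2 → best response C1.
P2 against a4: payoffs 9, 2, 10, 5 → best response C3.
Mutual best responses: (a1, C2); (a2, C4); (a3, C1).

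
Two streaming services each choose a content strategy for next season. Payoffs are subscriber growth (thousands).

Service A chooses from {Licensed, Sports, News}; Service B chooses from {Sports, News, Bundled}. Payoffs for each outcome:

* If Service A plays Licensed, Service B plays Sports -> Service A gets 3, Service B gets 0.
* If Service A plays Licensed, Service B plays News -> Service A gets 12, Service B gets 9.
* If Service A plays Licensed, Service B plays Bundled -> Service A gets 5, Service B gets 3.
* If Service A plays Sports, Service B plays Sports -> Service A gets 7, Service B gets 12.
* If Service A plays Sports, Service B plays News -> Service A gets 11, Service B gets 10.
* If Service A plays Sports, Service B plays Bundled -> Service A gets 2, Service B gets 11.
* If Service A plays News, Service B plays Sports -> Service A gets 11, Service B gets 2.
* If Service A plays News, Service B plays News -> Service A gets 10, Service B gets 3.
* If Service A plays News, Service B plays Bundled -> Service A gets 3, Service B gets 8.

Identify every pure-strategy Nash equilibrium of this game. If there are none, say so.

Pure NE: (Licensed, News)

For each player, find the best response to each opponent profile; mutual best responses are the pure NE.
Service A against Sports: payoffs 3, 7, 11 → best response News.
Service A against News: payoffs 12, 11, 10 → best response Licensed.
Service A against Bundled: payoffs 5, 2, 3 → best response Licensed.
Service B against Licensed: payoffs 0, 9, 3 → best response News.
Service B against Sports: payoffs 12, 10, 11 → best response Sports.
Service B against News: payoffs 2, 3, 8 → best response Bundled.
Mutual best responses: (Licensed, News).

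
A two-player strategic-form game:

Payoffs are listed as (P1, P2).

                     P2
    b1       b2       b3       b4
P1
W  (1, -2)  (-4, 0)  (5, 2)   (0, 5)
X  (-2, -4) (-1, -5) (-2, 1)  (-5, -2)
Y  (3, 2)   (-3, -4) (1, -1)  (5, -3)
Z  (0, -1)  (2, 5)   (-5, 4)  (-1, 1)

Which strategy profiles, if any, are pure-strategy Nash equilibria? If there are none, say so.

Check each profile: it is a Nash equilibrium iff no player can strictly gain by switching unilaterally.
(W, b1): P1 can switch to Y (1 → 3). Not NE.
(W, b2): P1 can switch to X (-4 → -1). Not NE.
(W, b3): P2 can switch to b4 (2 → 5). Not NE.
(W, b4): P1 can switch to Y (0 → 5). Not NE.
(X, b1): P1 can switch to W (-2 → 1). Not NE.
(X, b2): P1 can switch to Z (-1 → 2). Not NE.
(X, b3): P1 can switch to W (-2 → 5). Not NE.
(X, b4): P1 can switch to W (-5 → 0). Not NE.
(Y, b1): P1 gets 3, best alternative 1; P2 gets 2, best alternative -1. No profitable deviation — NE.
(Z, b2): P1 gets 2, best alternative -1; P2 gets 5, best alternative 4. No profitable deviation — NE.
(The remaining 6 profiles each have a profitable deviation by the same check.)

Pure-strategy Nash equilibria: (Y, b1); (Z, b2)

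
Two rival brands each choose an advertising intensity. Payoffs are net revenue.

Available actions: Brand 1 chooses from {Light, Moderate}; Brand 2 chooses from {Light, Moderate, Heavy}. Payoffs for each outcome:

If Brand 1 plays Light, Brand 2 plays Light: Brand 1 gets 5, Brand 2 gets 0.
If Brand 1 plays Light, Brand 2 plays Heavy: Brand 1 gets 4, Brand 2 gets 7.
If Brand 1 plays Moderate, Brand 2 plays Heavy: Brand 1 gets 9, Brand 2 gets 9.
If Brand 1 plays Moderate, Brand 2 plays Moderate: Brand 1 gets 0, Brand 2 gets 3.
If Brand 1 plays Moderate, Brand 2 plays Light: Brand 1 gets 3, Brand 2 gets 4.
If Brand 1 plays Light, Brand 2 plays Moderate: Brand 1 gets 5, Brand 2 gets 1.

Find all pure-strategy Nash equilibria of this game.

Brand 1 against Light: payoffs 5, 3 → best response Light.
Brand 1 against Moderate: payoffs 5, 0 → best response Light.
Brand 1 against Heavy: payoffs 4, 9 → best response Moderate.
Brand 2 against Light: payoffs 0, 1, 7 → best response Heavy.
Brand 2 against Moderate: payoffs 4, 3, 9 → best response Heavy.
Mutual best responses: (Moderate, Heavy).

(Moderate, Heavy)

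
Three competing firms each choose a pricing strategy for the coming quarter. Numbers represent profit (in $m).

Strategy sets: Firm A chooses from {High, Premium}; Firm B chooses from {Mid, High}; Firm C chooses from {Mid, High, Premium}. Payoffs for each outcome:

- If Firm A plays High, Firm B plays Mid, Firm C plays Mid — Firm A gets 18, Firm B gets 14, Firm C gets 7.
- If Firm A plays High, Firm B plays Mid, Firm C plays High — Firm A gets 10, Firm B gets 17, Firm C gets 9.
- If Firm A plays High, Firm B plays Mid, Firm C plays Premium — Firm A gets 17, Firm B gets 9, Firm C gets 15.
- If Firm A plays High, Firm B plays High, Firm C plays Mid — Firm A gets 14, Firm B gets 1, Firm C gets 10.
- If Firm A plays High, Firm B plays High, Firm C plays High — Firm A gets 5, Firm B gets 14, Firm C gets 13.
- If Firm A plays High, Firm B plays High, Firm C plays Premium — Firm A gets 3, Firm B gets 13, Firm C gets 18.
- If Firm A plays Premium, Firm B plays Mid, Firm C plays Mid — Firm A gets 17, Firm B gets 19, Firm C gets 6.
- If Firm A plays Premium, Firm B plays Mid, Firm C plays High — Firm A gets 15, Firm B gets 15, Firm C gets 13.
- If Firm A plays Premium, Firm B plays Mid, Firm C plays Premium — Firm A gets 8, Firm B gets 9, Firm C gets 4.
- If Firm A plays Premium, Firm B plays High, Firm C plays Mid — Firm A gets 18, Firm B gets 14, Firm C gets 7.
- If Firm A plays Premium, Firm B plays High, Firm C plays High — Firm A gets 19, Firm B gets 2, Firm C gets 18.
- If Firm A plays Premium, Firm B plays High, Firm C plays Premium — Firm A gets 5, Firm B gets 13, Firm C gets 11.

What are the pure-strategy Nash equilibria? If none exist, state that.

The unique pure-strategy Nash equilibrium is (Premium, Mid, High).

For each strategy profile, look for a profitable unilateral deviation.
(High, Mid, Mid): Firm C can switch to High (7 → 9). Not NE.
(High, Mid, High): Firm A can switch to Premium (10 → 15). Not NE.
(High, Mid, Premium): Firm B can switch to High (9 → 13). Not NE.
(High, High, Mid): Firm A can switch to Premium (14 → 18). Not NE.
(High, High, High): Firm A can switch to Premium (5 → 19). Not NE.
(High, High, Premium): Firm A can switch to Premium (3 → 5). Not NE.
(Premium, Mid, Mid): Firm A can switch to High (17 → 18). Not NE.
(Premium, Mid, High): Firm A gets 15, best alternative 10; Firm B gets 15, best alternative 2; Firm C gets 13, best alternative 6. No profitable deviation — NE.
(Premium, Mid, Premium): Firm A can switch to High (8 → 17). Not NE.
(Premium, High, Mid): Firm B can switch to Mid (14 → 19). Not NE.
(Premium, High, High): Firm B can switch to Mid (2 → 15). Not NE.
(Premium, High, Premium): Firm C can switch to High (11 → 18). Not NE.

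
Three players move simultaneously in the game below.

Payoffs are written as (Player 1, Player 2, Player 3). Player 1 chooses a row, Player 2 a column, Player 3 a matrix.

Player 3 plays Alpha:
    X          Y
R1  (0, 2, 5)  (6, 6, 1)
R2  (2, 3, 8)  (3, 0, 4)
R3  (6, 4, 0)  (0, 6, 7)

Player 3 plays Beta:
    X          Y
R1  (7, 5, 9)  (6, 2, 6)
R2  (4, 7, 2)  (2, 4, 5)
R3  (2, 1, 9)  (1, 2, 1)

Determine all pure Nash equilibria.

The unique pure-strategy Nash equilibrium is (R1, X, Beta).

For each player, find the best response to each opponent profile; mutual best responses are the pure NE.
Player 1 against (X, Alpha): payoffs 0, 2, 6 → best response R3.
Player 1 against (X, Beta): payoffs 7, 4, 2 → best response R1.
Player 1 against (Y, Alpha): payoffs 6, 3, 0 → best response R1.
Player 1 against (Y, Beta): payoffs 6, 2, 1 → best response R1.
Player 2 against (R1, Alpha): payoffs 2, 6 → best response Y.
Player 2 against (R1, Beta): payoffs 5, 2 → best response X.
Player 2 against (R2, Alpha): payoffs 3, 0 → best response X.
Player 2 against (R2, Beta): payoffs 7, 4 → best response X.
Player 2 against (R3, Alpha): payoffs 4, 6 → best response Y.
Player 2 against (R3, Beta): payoffs 1, 2 → best response Y.
Player 3 against (R1, X): payoffs 5, 9 → best response Beta.
Player 3 against (R1, Y): payoffs 1, 6 → best response Beta.
Player 3 against (R2, X): payoffs 8, 2 → best response Alpha.
Player 3 against (R2, Y): payoffs 4, 5 → best response Beta.
Player 3 against (R3, X): payoffs 0, 9 → best response Beta.
Player 3 against (R3, Y): payoffs 7, 1 → best response Alpha.
Mutual best responses: (R1, X, Beta).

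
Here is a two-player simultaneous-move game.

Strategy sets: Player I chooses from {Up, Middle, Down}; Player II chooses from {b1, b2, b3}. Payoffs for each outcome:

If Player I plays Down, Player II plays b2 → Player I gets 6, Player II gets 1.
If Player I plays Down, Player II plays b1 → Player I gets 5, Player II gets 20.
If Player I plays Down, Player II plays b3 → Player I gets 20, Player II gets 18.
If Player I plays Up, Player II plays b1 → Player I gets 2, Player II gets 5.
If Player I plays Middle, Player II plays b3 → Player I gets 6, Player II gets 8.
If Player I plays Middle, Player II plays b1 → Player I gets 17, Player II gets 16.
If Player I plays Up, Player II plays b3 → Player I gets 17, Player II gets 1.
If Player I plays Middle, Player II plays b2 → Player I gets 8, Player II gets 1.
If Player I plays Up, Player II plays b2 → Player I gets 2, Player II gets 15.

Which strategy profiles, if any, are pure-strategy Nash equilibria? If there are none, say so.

Player I against b1: payoffs 2, 17, 5 → best response Middle.
Player I against b2: payoffs 2, 8, 6 → best response Middle.
Player I against b3: payoffs 17, 6, 20 → best response Down.
Player II against Up: payoffs 5, 15, 1 → best response b2.
Player II against Middle: payoffs 16, 1, 8 → best response b1.
Player II against Down: payoffs 20, 1, 18 → best response b1.
Mutual best responses: (Middle, b1).

Pure NE: (Middle, b1)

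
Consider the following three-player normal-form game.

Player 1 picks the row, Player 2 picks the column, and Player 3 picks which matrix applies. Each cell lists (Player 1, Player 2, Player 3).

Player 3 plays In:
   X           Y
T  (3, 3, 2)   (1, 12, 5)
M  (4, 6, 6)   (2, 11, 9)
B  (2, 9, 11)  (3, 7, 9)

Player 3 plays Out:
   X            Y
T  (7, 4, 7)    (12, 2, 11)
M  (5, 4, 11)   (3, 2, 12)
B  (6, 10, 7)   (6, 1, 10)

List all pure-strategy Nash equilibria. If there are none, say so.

Player 1 against (X, In): payoffs 3, 4, 2 → best response M.
Player 1 against (X, Out): payoffs 7, 5, 6 → best response T.
Player 1 against (Y, In): payoffs 1, 2, 3 → best response B.
Player 1 against (Y, Out): payoffs 12, 3, 6 → best response T.
Player 2 against (T, In): payoffs 3, 12 → best response Y.
Player 2 against (T, Out): payoffs 4, 2 → best response X.
Player 2 against (M, In): payoffs 6, 11 → best response Y.
Player 2 against (M, Out): payoffs 4, 2 → best response X.
Player 2 against (B, In): payoffs 9, 7 → best response X.
Player 2 against (B, Out): payoffs 10, 1 → best response X.
Player 3 against (T, X): payoffs 2, 7 → best response Out.
Player 3 against (T, Y): payoffs 5, 11 → best response Out.
Player 3 against (M, X): payoffs 6, 11 → best response Out.
Player 3 against (M, Y): payoffs 9, 12 → best response Out.
Player 3 against (B, X): payoffs 11, 7 → best response In.
Player 3 against (B, Y): payoffs 9, 10 → best response Out.
Mutual best responses: (T, X, Out).

The unique pure-strategy Nash equilibrium is (T, X, Out).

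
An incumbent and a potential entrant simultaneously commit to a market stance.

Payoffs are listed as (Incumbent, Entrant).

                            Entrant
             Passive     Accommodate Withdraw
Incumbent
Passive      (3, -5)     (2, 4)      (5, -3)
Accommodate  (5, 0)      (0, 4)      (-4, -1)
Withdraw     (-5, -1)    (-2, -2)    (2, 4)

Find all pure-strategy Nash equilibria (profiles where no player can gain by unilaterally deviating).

(Passive, Accommodate)

(Passive, Passive): Incumbent can switch to Accommodate (3 → 5). Not NE.
(Passive, Accommodate): Incumbent gets 2, best alternative 0; Entrant gets 4, best alternative -3. No profitable deviation — NE.
(Passive, Withdraw): Entrant can switch to Accommodate (-3 → 4). Not NE.
(Accommodate, Passive): Entrant can switch to Accommodate (0 → 4). Not NE.
(Accommodate, Accommodate): Incumbent can switch to Passive (0 → 2). Not NE.
(Accommodate, Withdraw): Incumbent can switch to Passive (-4 → 5). Not NE.
(Withdraw, Passive): Incumbent can switch to Passive (-5 → 3). Not NE.
(Withdraw, Accommodate): Incumbent can switch to Passive (-2 → 2). Not NE.
(Withdraw, Withdraw): Incumbent can switch to Passive (2 → 5). Not NE.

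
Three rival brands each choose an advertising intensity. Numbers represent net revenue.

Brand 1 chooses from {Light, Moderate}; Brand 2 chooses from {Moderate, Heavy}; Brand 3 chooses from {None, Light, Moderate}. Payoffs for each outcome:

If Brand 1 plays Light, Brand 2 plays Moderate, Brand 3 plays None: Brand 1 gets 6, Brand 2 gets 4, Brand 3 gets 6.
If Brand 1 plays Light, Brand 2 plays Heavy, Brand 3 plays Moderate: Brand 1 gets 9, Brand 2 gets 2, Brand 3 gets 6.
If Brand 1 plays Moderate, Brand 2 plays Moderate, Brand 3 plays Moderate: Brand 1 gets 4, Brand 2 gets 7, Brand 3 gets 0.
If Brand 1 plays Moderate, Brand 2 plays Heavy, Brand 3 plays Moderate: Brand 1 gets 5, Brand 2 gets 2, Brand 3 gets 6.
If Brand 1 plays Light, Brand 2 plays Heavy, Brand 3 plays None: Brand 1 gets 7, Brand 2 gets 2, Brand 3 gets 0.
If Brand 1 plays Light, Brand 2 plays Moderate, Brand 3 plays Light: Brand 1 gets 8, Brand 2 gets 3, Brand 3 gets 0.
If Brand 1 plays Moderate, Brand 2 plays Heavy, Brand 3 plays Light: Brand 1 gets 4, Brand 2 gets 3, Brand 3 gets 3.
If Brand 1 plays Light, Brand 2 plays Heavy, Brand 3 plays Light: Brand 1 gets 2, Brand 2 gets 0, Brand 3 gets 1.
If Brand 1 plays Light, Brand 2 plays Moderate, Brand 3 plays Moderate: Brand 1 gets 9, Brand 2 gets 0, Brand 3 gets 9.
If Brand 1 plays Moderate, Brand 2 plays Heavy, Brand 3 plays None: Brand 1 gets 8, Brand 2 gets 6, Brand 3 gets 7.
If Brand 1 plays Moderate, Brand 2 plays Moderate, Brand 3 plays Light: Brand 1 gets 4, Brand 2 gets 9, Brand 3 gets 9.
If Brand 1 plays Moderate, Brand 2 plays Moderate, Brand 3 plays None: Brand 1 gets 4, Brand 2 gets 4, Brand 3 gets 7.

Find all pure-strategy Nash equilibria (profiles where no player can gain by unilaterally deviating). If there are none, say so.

(Light, Moderate, None): Brand 3 can switch to Moderate (6 → 9). Not NE.
(Light, Moderate, Light): Brand 3 can switch to None (0 → 6). Not NE.
(Light, Moderate, Moderate): Brand 2 can switch to Heavy (0 → 2). Not NE.
(Light, Heavy, None): Brand 1 can switch to Moderate (7 → 8). Not NE.
(Light, Heavy, Light): Brand 1 can switch to Moderate (2 → 4). Not NE.
(Light, Heavy, Moderate): Brand 1 gets 9, best alternative 5; Brand 2 gets 2, best alternative 0; Brand 3 gets 6, best alternative 1. No profitable deviation — NE.
(Moderate, Moderate, None): Brand 1 can switch to Light (4 → 6). Not NE.
(Moderate, Heavy, None): Brand 1 gets 8, best alternative 7; Brand 2 gets 6, best alternative 4; Brand 3 gets 7, best alternative 6. No profitable deviation — NE.
(The remaining 4 profiles each have a profitable deviation by the same check.)

Pure-strategy Nash equilibria: (Light, Heavy, Moderate) and (Moderate, Heavy, None)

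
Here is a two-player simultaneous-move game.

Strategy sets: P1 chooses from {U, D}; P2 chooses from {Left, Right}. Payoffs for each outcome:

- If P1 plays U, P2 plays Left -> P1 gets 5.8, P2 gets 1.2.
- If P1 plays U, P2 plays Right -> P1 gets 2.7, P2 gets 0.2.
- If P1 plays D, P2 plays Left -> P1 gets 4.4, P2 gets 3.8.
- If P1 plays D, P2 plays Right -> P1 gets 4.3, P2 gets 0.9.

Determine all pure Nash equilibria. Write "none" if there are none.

P1 against Left: payoffs 5.8, 4.4 → best response U.
P1 against Right: payoffs 2.7, 4.3 → best response D.
P2 against U: payoffs 1.2, 0.2 → best response Left.
P2 against D: payoffs 3.8, 0.9 → best response Left.
Mutual best responses: (U, Left).

(U, Left)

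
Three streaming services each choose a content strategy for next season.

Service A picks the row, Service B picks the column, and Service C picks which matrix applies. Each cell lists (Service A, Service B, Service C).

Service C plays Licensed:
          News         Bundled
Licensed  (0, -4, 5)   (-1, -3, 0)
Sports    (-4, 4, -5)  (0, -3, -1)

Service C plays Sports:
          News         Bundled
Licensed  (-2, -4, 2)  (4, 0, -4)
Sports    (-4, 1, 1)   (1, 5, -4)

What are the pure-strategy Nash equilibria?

For each player, find the best response to each opponent profile; mutual best responses are the pure NE.
Service A against (News, Licensed): payoffs 0, -4 → best response Licensed.
Service A against (News, Sports): payoffs -2, -4 → best response Licensed.
Service A against (Bundled, Licensed): payoffs -1, 0 → best response Sports.
Service A against (Bundled, Sports): payoffs 4, 1 → best response Licensed.
Service B against (Licensed, Licensed): payoffs -4, -3 → best response Bundled.
Service B against (Licensed, Sports): payoffs -4, 0 → best response Bundled.
Service B against (Sports, Licensed): payoffs 4, -3 → best response News.
Service B against (Sports, Sports): payoffs 1, 5 → best response Bundled.
Service C against (Licensed, News): payoffs 5, 2 → best response Licensed.
Service C against (Licensed, Bundled): payoffs 0, -4 → best response Licensed.
Service C against (Sports, News): payoffs -5, 1 → best response Sports.
Service C against (Sports, Bundled): payoffs -1, -4 → best response Licensed.
No profile is a mutual best response for all players.

This game has no pure Nash equilibrium.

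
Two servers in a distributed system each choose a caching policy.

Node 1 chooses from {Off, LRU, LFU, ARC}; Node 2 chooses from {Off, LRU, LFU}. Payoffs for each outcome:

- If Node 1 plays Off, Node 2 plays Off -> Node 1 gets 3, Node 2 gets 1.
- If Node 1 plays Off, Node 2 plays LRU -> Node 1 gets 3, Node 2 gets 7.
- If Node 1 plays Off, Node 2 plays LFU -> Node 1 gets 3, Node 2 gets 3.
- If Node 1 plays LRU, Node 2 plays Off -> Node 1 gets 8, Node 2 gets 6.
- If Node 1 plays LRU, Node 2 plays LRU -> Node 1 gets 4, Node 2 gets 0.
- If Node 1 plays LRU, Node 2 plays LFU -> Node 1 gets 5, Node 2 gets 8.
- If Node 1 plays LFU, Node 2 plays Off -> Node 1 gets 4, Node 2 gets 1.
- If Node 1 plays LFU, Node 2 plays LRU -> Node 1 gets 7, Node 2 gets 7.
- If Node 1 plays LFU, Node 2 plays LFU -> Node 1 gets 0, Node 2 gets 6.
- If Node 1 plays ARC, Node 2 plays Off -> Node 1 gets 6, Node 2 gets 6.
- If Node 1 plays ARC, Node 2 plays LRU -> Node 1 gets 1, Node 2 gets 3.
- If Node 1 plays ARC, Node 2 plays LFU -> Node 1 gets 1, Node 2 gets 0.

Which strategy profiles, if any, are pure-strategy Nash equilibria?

Check each profile: it is a Nash equilibrium iff no player can strictly gain by switching unilaterally.
(Off, Off): Node 1 can switch to LRU (3 → 8). Not NE.
(Off, LRU): Node 1 can switch to LRU (3 → 4). Not NE.
(Off, LFU): Node 1 can switch to LRU (3 → 5). Not NE.
(LRU, Off): Node 2 can switch to LFU (6 → 8). Not NE.
(LRU, LRU): Node 1 can switch to LFU (4 → 7). Not NE.
(LRU, LFU): Node 1 gets 5, best alternative 3; Node 2 gets 8, best alternative 6. No profitable deviation — NE.
(LFU, Off): Node 1 can switch to LRU (4 → 8). Not NE.
(LFU, LRU): Node 1 gets 7, best alternative 4; Node 2 gets 7, best alternative 6. No profitable deviation — NE.
(LFU, LFU): Node 1 can switch to Off (0 → 3). Not NE.
(ARC, Off): Node 1 can switch to LRU (6 → 8). Not NE.
(ARC, LRU): Node 1 can switch to Off (1 → 3). Not NE.
(ARC, LFU): Node 1 can switch to Off (1 → 3). Not NE.

Pure-strategy Nash equilibria: (LRU, LFU) and (LFU, LRU)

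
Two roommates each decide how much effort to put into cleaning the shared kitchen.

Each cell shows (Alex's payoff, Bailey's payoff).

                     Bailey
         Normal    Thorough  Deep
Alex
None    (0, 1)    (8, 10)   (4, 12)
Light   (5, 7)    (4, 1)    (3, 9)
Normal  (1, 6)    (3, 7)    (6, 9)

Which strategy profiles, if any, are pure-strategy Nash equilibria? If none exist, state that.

The unique pure-strategy Nash equilibrium is (Normal, Deep).

Alex against Normal: payoffs 0, 5, 1 → best response Light.
Alex against Thorough: payoffs 8, 4, 3 → best response None.
Alex against Deep: payoffs 4, 3, 6 → best response Normal.
Bailey against None: payoffs 1, 10, 12 → best response Deep.
Bailey against Light: payoffs 7, 1, 9 → best response Deep.
Bailey against Normal: payoffs 6, 7, 9 → best response Deep.
Mutual best responses: (Normal, Deep).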